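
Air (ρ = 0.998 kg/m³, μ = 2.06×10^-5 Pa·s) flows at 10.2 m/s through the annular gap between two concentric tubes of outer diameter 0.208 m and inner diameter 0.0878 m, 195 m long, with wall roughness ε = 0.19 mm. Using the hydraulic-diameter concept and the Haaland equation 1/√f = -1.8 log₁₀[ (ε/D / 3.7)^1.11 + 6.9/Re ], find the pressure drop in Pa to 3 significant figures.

Hydraulic diameter D_h = 4A/P = D_o - D_i = 0.208 - 0.0878 = 0.1202 m.
Re = ρVD_h/μ = 0.998·10.2·0.1202/2.06e-05 = 5.94e+04.
ε/D_h = 0.00019/0.1202 = 0.00158; Haaland gives 1/√f = -1.8 log₁₀[0.000182+0.000116] = 6.346, so f = 0.02483.
ΔP = f(L/D_h)(ρV²/2) = 0.02483·195/0.1202·51.92 = 2091 Pa.

ΔP ≈ 2090 Pa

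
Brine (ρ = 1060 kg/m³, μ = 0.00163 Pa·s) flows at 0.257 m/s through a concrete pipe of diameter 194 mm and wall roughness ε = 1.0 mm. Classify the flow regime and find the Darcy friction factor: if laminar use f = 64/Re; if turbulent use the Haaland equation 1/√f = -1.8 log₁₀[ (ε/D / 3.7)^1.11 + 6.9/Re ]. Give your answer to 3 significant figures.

Re = ρVD/μ = 1060·0.257·0.194/0.00163 = 3.242e+04.
Re > 4000 → turbulent. ε/D = 0.001/0.194 = 0.00515; Haaland: 1/√f = -1.8 log₁₀[0.000676 + 0.000213] = 5.492, so f = 0.03315.

f ≈ 0.0332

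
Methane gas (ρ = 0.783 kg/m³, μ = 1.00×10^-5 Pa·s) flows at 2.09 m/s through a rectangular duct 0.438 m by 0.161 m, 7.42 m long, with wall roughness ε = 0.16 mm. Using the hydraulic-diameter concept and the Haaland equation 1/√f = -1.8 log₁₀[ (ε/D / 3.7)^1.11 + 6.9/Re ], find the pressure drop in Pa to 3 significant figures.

Hydraulic diameter D_h = 4A/P = 4·(0.438·0.161)/(2·(0.438+0.161)) = 0.2821/1.198 = 0.2355 m.
Re = ρVD_h/μ = 0.783·2.09·0.2355/1e-05 = 3.853e+04.
ε/D_h = 0.00016/0.2355 = 0.00068; Haaland gives 1/√f = -1.8 log₁₀[7.13e-05+0.000179] = 6.483, so f = 0.0238.
ΔP = f(L/D_h)(ρV²/2) = 0.0238·7.42/0.2355·1.71 = 1.282 Pa.

ΔP ≈ 1.28 Pa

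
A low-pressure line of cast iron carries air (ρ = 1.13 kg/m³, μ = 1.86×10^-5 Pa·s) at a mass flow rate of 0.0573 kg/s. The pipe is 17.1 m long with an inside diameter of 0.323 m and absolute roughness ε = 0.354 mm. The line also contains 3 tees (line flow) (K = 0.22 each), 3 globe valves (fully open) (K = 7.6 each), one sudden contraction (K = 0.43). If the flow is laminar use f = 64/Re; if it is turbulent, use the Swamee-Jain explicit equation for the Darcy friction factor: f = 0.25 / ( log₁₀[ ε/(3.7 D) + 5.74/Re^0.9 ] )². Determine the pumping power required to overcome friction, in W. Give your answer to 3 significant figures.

A = πD²/4 = π(0.323)²/4 = 0.08194 m²; mean velocity V = ṁ/(ρA) = 0.0573/(1.13 · 0.08194) = 0.6188 m/s.
Reynolds number Re = ρVD/μ = 1.13 · 0.6188 · 0.323 / 1.86e-05 = 1.214e+04.
Re > 4000 → turbulent. Relative roughness ε/D = 0.000354/0.323 = 0.0011. Swamee-Jain: f = 0.25/(log₁₀[0.0011/3.7 + 5.74/1.214e+04^0.9])² = 0.25/(log₁₀[0.000296 + 0.00121])² = 0.25/(-2.822)² = 0.03139.
Total minor-loss coefficient ΣK = 3·0.22 + 3·7.6 + 1·0.43 = 23.9.
ΔP = [f·L/D + ΣK]·(ρV²/2) = [0.03139·17.1/0.323 + 23.9]·(1.13·0.6188²/2) = [1.662 + 23.9]·0.2164 = 5.529 Pa.
Q = ṁ/ρ = 0.0573/1.13 = 0.05071 m³/s.
Pumping power P = QΔP = 0.05071·5.529 = 0.2804 W = 0.280 W.

P ≈ 0.280 W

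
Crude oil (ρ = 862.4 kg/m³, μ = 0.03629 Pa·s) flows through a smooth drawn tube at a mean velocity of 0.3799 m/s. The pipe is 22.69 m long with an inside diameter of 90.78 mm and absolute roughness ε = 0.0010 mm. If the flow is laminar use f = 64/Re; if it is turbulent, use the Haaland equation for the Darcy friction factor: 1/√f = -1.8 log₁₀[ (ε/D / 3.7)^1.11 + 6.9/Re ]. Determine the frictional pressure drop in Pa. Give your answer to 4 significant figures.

ΔP ≈ 1215 Pa

Reynolds number Re = ρVD/μ = 862.4 · 0.3799 · 0.09078 / 0.0363 = 819.6.
Re < 2300 → laminar flow, so f = 64/Re = 64/819.6 = 0.07809 (the turbulent correlation is not needed).
Darcy-Weisbach: ΔP = f(L/D)(ρV²/2) = 0.07809·(22.69/0.09078)·(862.4·0.3799²/2) = 0.07809·249.9·62.23 = 1215 Pa.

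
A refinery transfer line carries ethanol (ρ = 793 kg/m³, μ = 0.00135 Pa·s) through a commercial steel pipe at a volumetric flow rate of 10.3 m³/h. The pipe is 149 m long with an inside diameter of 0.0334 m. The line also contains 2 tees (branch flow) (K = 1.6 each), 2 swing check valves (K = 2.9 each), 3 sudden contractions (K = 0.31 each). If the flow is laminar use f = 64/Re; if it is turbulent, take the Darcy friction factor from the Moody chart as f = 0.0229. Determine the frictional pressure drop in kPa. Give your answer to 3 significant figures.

ΔP ≈ 474 kPa

Q = 10.3 m³/h = 10.3/3600 = 0.002861 m³/s.
Cross-sectional area A = πD²/4 = π(0.0334)²/4 = 0.0008762 m²; mean velocity V = Q/A = 0.002861/0.0008762 = 3.266 m/s.
Reynolds number Re = ρVD/μ = 793 · 3.266 · 0.0334 / 0.00135 = 6.407e+04.
Re > 4000 → turbulent; use the Moody-chart value f = 0.0229.
Total minor-loss coefficient ΣK = 2·1.6 + 2·2.9 + 3·0.31 = 9.93.
ΔP = [f·L/D + ΣK]·(ρV²/2) = [0.0229·149/0.0334 + 9.93]·(793·3.266²/2) = [102.2 + 9.93]·4228 = 4.739e+05 Pa.
ΔP = 4.739e+05 Pa = 474 kPa.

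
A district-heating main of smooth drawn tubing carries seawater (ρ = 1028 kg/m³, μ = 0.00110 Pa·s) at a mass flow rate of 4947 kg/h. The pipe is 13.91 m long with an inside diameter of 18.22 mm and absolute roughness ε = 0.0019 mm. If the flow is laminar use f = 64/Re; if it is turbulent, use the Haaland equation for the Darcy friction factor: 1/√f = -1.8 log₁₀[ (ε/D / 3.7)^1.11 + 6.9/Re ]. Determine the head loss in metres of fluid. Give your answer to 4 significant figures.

h_f ≈ 19.19 m

ṁ = 4947 kg/h = 4947/3600 = 1.374 kg/s.
A = πD²/4 = π(0.01822)²/4 = 0.0002607 m²; mean velocity V = ṁ/(ρA) = 1.374/(1028 · 0.0002607) = 5.127 m/s.
Reynolds number Re = ρVD/μ = 1028 · 5.127 · 0.01822 / 0.0011 = 8.73e+04.
Re > 4000 → turbulent. Relative roughness ε/D = 1.9e-06/0.01822 = 0.000104. Haaland: 1/√f = -1.8 log₁₀[(0.000104/3.7)^1.11 + 6.9/8.73e+04] = -1.8 log₁₀[8.9e-06 + 7.9e-05] = 7.3, so f = 0.01876.
Darcy-Weisbach: ΔP = f(L/D)(ρV²/2) = 0.01876·(13.91/0.01822)·(1028·5.127²/2) = 0.01876·763.4·1.351e+04 = 1.935e+05 Pa.
Head loss h_f = ΔP/(ρg) = 1.935e+05/(1028·9.81) = 19.19 m.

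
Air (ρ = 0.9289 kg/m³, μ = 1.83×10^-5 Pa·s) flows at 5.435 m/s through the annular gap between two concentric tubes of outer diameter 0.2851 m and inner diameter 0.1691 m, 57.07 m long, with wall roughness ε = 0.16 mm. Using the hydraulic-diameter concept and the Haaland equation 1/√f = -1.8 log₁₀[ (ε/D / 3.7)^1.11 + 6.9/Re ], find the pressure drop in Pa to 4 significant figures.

ΔP ≈ 177.1 Pa

Hydraulic diameter D_h = 4A/P = D_o - D_i = 0.2851 - 0.1691 = 0.116 m.
Re = ρVD_h/μ = 0.9289·5.435·0.116/1.83e-05 = 3.2e+04.
ε/D_h = 0.00016/0.116 = 0.00138; Haaland gives 1/√f = -1.8 log₁₀[0.000156+0.000216] = 6.173, so f = 0.02624.
ΔP = f(L/D_h)(ρV²/2) = 0.02624·57.07/0.116·13.72 = 177.1 Pa.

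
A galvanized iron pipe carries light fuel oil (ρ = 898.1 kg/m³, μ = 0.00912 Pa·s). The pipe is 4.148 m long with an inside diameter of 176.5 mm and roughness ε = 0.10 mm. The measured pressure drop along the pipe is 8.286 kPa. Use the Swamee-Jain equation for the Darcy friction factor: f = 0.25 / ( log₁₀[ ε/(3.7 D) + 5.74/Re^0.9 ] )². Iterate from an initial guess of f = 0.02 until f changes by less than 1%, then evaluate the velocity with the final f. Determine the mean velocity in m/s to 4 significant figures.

V ≈ 6.186 m/s

Rearranging Darcy-Weisbach: V = √(2·ΔP·D/(f·L·ρ)). With ε/D = 0.0001/0.1765 = 0.000567, iterate starting from f = 0.02:
  f = 0.02 → V = √(2·8286·0.1765/(0.02·4.148·898.1)) = 6.266 m/s; Re = ρVD/μ = 1.089e+05; f → 0.02049
  f = 0.02049 → V = 6.191 m/s; Re = 1.076e+05; f → 0.02052
Converged (Δf/f < 1%). With the final f = 0.02052: V = √(2·8286·0.1765/(0.02052·4.148·898.1)) = 6.186 m/s.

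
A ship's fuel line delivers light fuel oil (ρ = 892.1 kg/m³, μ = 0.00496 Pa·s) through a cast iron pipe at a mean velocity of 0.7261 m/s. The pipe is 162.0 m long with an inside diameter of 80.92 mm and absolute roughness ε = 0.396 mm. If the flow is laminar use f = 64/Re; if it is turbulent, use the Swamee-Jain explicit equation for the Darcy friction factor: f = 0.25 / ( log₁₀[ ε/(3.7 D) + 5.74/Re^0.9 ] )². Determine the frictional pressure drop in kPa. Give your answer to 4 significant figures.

Reynolds number Re = ρVD/μ = 892.1 · 0.7261 · 0.08092 / 0.00496 = 1.057e+04.
Re > 4000 → turbulent. Relative roughness ε/D = 0.000396/0.08092 = 0.00489. Swamee-Jain: f = 0.25/(log₁₀[0.00489/3.7 + 5.74/1.057e+04^0.9])² = 0.25/(log₁₀[0.00132 + 0.00137])² = 0.25/(-2.57)² = 0.03786.
Darcy-Weisbach: ΔP = f(L/D)(ρV²/2) = 0.03786·(162/0.08092)·(892.1·0.7261²/2) = 0.03786·2002·235.2 = 1.783e+04 Pa.
ΔP = 1.783e+04 Pa = 17.83 kPa.

ΔP ≈ 17.83 kPa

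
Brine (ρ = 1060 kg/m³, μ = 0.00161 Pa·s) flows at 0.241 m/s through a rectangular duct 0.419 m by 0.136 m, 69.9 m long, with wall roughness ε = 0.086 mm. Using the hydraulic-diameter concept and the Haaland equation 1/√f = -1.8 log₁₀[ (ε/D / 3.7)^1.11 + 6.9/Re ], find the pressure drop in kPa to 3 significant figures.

Hydraulic diameter D_h = 4A/P = 4·(0.419·0.136)/(2·(0.419+0.136)) = 0.2279/1.11 = 0.2053 m.
Re = ρVD_h/μ = 1060·0.241·0.2053/0.00161 = 3.258e+04.
ε/D_h = 8.6e-05/0.2053 = 0.000419; Haaland gives 1/√f = -1.8 log₁₀[4.17e-05+0.000212] = 6.473, so f = 0.02387.
ΔP = f(L/D_h)(ρV²/2) = 0.02387·69.9/0.2053·30.78 = 250.1 Pa.
ΔP = 0.250 kPa.

ΔP ≈ 0.250 kPa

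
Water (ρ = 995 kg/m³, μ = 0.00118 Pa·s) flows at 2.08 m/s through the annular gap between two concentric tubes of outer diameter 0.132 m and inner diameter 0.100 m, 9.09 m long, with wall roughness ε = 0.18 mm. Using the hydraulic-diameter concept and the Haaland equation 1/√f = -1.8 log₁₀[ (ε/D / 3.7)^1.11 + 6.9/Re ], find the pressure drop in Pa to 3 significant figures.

ΔP ≈ 20100 Pa

Hydraulic diameter D_h = 4A/P = D_o - D_i = 0.132 - 0.1 = 0.032 m.
Re = ρVD_h/μ = 995·2.08·0.032/0.00118 = 5.612e+04.
ε/D_h = 0.00018/0.032 = 0.00562; Haaland gives 1/√f = -1.8 log₁₀[0.000745+0.000123] = 5.511, so f = 0.03293.
ΔP = f(L/D_h)(ρV²/2) = 0.03293·9.09/0.032·2152 = 2.013e+04 Pa.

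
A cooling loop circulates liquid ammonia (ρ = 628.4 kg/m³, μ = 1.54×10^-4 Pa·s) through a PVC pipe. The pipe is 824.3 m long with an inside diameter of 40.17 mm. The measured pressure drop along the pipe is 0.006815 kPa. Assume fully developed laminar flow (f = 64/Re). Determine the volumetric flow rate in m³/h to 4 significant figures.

For laminar flow, f = 64/Re with Re = ρVD/μ, so Darcy-Weisbach reduces to ΔP = 32μLV/D². Solving for V: V = ΔP·D²/(32μL) = 6.815·(0.04017)²/(32·0.000154·824.3) = 0.002707 m/s.
Check: Re = ρVD/μ = 628.4·0.002707·0.04017/0.000154 = 443.7 < 2300, so the laminar assumption holds.
Q = V·A = 0.002707·(π/4·0.04017²) = 3.431e-06 m³/s = 0.01235 m³/h.

Q ≈ 0.01235 m³/h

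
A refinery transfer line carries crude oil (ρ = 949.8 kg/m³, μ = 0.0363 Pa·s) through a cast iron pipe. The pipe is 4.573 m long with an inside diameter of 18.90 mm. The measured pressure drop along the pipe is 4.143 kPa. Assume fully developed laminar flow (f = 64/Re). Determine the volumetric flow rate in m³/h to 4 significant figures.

Q ≈ 0.2814 m³/h

For laminar flow, f = 64/Re with Re = ρVD/μ, so Darcy-Weisbach reduces to ΔP = 32μLV/D². Solving for V: V = ΔP·D²/(32μL) = 4143·(0.0189)²/(32·0.0363·4.573) = 0.2786 m/s.
Check: Re = ρVD/μ = 949.8·0.2786·0.0189/0.0363 = 137.8 < 2300, so the laminar assumption holds.
Q = V·A = 0.2786·(π/4·0.0189²) = 7.816e-05 m³/s = 0.2814 m³/h.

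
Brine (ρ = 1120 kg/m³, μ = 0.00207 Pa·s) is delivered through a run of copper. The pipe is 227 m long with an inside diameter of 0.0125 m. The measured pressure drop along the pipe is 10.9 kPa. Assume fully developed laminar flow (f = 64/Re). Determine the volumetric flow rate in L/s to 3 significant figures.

For laminar flow, f = 64/Re with Re = ρVD/μ, so Darcy-Weisbach reduces to ΔP = 32μLV/D². Solving for V: V = ΔP·D²/(32μL) = 1.09e+04·(0.0125)²/(32·0.00207·227) = 0.1133 m/s.
Check: Re = ρVD/μ = 1120·0.1133·0.0125/0.00207 = 766.1 < 2300, so the laminar assumption holds.
Q = V·A = 0.1133·(π/4·0.0125²) = 1.39e-05 m³/s = 0.0139 L/s.

Q ≈ 0.0139 L/s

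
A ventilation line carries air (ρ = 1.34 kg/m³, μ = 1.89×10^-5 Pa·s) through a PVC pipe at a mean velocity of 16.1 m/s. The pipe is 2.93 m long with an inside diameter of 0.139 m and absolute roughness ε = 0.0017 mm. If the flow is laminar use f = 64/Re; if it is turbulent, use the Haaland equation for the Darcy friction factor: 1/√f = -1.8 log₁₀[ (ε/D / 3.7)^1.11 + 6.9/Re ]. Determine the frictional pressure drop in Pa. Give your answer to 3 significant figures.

ΔP ≈ 59.6 Pa

Reynolds number Re = ρVD/μ = 1.34 · 16.1 · 0.139 / 1.89e-05 = 1.587e+05.
Re > 4000 → turbulent. Relative roughness ε/D = 1.7e-06/0.139 = 1.22e-05. Haaland: 1/√f = -1.8 log₁₀[(1.22e-05/3.7)^1.11 + 6.9/1.587e+05] = -1.8 log₁₀[8.25e-07 + 4.35e-05] = 7.836, so f = 0.01628.
Darcy-Weisbach: ΔP = f(L/D)(ρV²/2) = 0.01628·(2.93/0.139)·(1.34·16.1²/2) = 0.01628·21.08·173.7 = 59.62 Pa.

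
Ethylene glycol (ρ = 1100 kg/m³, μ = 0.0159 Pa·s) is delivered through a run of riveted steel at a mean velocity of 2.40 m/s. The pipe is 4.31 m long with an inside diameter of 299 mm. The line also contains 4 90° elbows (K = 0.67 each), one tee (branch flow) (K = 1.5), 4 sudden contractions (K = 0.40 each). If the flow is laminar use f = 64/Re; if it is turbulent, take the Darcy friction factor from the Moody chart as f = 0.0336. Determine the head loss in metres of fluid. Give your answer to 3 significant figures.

Reynolds number Re = ρVD/μ = 1100 · 2.4 · 0.299 / 0.0159 = 4.965e+04.
Re > 4000 → turbulent; use the Moody-chart value f = 0.0336.
Total minor-loss coefficient ΣK = 4·0.67 + 1·1.5 + 4·0.4 = 5.78.
ΔP = [f·L/D + ΣK]·(ρV²/2) = [0.0336·4.31/0.299 + 5.78]·(1100·2.4²/2) = [0.4843 + 5.78]·3168 = 1.985e+04 Pa.
Head loss h_f = ΔP/(ρg) = 1.985e+04/(1100·9.81) = 1.84 m.

h_f ≈ 1.84 m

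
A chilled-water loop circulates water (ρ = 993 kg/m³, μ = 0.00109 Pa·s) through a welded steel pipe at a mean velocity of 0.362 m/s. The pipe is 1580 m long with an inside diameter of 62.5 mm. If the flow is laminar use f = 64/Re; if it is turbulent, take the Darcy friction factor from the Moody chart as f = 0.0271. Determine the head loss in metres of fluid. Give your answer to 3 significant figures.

Reynolds number Re = ρVD/μ = 993 · 0.362 · 0.0625 / 0.00109 = 2.061e+04.
Re > 4000 → turbulent; use the Moody-chart value f = 0.0271.
Darcy-Weisbach: ΔP = f(L/D)(ρV²/2) = 0.0271·(1580/0.0625)·(993·0.362²/2) = 0.0271·2.528e+04·65.06 = 4.457e+04 Pa.
Head loss h_f = ΔP/(ρg) = 4.457e+04/(993·9.81) = 4.58 m.

h_f ≈ 4.58 m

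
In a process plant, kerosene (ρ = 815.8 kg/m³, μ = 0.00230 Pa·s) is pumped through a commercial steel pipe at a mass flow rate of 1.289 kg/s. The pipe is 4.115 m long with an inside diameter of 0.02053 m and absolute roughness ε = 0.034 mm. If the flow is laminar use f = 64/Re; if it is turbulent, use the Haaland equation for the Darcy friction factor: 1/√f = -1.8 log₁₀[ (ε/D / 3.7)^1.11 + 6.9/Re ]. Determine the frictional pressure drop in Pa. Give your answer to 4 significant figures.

ΔP ≈ 49480 Pa

A = πD²/4 = π(0.02053)²/4 = 0.000331 m²; mean velocity V = ṁ/(ρA) = 1.289/(815.8 · 0.000331) = 4.773 m/s.
Reynolds number Re = ρVD/μ = 815.8 · 4.773 · 0.02053 / 0.0023 = 3.476e+04.
Re > 4000 → turbulent. Relative roughness ε/D = 3.4e-05/0.02053 = 0.00166. Haaland: 1/√f = -1.8 log₁₀[(0.00166/3.7)^1.11 + 6.9/3.476e+04] = -1.8 log₁₀[0.000192 + 0.000199] = 6.136, so f = 0.02656.
Darcy-Weisbach: ΔP = f(L/D)(ρV²/2) = 0.02656·(4.115/0.02053)·(815.8·4.773²/2) = 0.02656·200.4·9293 = 4.948e+04 Pa.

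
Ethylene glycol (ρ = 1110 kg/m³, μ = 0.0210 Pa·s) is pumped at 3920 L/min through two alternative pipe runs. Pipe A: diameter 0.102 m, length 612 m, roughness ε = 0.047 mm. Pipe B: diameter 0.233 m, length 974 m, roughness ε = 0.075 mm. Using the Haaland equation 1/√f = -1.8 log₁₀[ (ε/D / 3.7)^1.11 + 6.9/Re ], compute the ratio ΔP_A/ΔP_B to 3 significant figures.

ΔP_A/ΔP_B ≈ 33.3

Pipe A: V = Q/A = 0.06533/0.008171 = 7.995 m/s; Re = 4.311e+04; ε/D = 0.000461; Haaland → f = 0.02273; ΔP_A = f(L/D)(ρV²/2) = 4.838e+06 Pa.
Pipe B: V = Q/A = 0.06533/0.04264 = 1.532 m/s; Re = 1.887e+04; ε/D = 0.000322; Haaland → f = 0.02668; ΔP_B = f(L/D)(ρV²/2) = 1.453e+05 Pa.
ΔP_A/ΔP_B = 4.838e+06/1.453e+05 = 33.3.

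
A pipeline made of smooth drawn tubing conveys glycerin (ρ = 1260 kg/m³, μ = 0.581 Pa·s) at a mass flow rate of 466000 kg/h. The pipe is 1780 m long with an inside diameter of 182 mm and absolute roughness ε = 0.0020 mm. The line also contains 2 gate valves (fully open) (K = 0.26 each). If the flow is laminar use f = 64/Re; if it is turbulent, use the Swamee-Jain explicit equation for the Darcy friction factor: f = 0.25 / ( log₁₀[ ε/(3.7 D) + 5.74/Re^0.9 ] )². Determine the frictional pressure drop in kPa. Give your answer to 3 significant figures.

ΔP ≈ 3950 kPa

ṁ = 466000 kg/h = 466000/3600 = 129.4 kg/s.
A = πD²/4 = π(0.182)²/4 = 0.02602 m²; mean velocity V = ṁ/(ρA) = 129.4/(1260 · 0.02602) = 3.949 m/s.
Reynolds number Re = ρVD/μ = 1260 · 3.949 · 0.182 / 0.581 = 1559.
Re < 2300 → laminar flow, so f = 64/Re = 64/1559 = 0.04106 (the turbulent correlation is not needed).
Total minor-loss coefficient ΣK = 2·0.26 = 0.52.
ΔP = [f·L/D + ΣK]·(ρV²/2) = [0.04106·1780/0.182 + 0.52]·(1260·3.949²/2) = [401.6 + 0.52]·9824 = 3.95e+06 Pa.
ΔP = 3.95e+06 Pa = 3950 kPa.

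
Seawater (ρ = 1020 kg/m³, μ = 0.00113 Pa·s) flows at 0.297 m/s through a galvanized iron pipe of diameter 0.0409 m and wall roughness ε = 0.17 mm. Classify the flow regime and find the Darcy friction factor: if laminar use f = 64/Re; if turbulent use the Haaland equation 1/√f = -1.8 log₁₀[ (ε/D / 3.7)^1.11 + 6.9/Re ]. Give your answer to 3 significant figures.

Re = ρVD/μ = 1020·0.297·0.0409/0.00113 = 1.096e+04.
Re > 4000 → turbulent. ε/D = 0.00017/0.0409 = 0.00416; Haaland: 1/√f = -1.8 log₁₀[0.000532 + 0.000629] = 5.283, so f = 0.03583.

f ≈ 0.0358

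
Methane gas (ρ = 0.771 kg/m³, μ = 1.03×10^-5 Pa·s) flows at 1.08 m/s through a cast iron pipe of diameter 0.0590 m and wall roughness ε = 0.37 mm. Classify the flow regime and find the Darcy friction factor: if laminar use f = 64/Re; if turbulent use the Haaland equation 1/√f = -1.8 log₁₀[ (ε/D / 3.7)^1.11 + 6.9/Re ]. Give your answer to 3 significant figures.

f ≈ 0.0443

Re = ρVD/μ = 0.771·1.08·0.059/1.03e-05 = 4770.
Re > 4000 → turbulent. ε/D = 0.00037/0.059 = 0.00627; Haaland: 1/√f = -1.8 log₁₀[0.00084 + 0.00145] = 4.753, so f = 0.04426.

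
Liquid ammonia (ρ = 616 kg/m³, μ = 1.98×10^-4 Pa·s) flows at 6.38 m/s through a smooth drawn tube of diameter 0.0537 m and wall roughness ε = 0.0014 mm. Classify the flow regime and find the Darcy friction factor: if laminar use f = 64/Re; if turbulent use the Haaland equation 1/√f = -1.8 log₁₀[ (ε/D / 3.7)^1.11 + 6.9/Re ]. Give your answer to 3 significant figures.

f ≈ 0.0120

Re = ρVD/μ = 616·6.38·0.0537/0.000198 = 1.066e+06.
Re > 4000 → turbulent. ε/D = 1.4e-06/0.0537 = 2.61e-05; Haaland: 1/√f = -1.8 log₁₀[1.91e-06 + 6.47e-06] = 9.138, so f = 0.01198.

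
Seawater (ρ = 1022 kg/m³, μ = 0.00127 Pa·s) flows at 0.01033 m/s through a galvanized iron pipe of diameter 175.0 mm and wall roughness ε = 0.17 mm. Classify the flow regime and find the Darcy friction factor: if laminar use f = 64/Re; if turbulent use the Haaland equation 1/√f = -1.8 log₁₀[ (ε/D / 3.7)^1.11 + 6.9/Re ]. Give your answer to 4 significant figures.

f ≈ 0.04399

Re = ρVD/μ = 1022·0.01033·0.175/0.00127 = 1455.
Re < 2300 → laminar, so f = 64/Re = 0.04399 (roughness is irrelevant in laminar flow).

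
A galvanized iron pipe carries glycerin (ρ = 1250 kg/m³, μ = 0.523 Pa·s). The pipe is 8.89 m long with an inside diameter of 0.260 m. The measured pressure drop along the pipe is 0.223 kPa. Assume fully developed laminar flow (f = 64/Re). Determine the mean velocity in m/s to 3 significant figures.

V ≈ 0.101 m/s

For laminar flow, f = 64/Re with Re = ρVD/μ, so Darcy-Weisbach reduces to ΔP = 32μLV/D². Solving for V: V = ΔP·D²/(32μL) = 223·(0.26)²/(32·0.523·8.89) = 0.1013 m/s.
Check: Re = ρVD/μ = 1250·0.1013·0.26/0.523 = 62.96 < 2300, so the laminar assumption holds.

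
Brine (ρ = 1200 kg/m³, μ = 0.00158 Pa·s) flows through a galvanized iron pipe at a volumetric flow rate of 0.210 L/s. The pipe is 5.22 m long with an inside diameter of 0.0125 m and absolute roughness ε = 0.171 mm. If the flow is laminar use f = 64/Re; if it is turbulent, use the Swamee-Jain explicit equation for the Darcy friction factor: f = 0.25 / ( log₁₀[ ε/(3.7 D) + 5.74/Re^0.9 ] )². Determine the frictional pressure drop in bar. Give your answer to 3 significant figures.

ΔP ≈ 0.337 bar

Q = 0.210 L/s = 0.210/1000 = 0.00021 m³/s.
Cross-sectional area A = πD²/4 = π(0.0125)²/4 = 0.0001227 m²; mean velocity V = Q/A = 0.00021/0.0001227 = 1.711 m/s.
Reynolds number Re = ρVD/μ = 1200 · 1.711 · 0.0125 / 0.00158 = 1.625e+04.
Re > 4000 → turbulent. Relative roughness ε/D = 0.000171/0.0125 = 0.0137. Swamee-Jain: f = 0.25/(log₁₀[0.0137/3.7 + 5.74/1.625e+04^0.9])² = 0.25/(log₁₀[0.0037 + 0.000932])² = 0.25/(-2.335)² = 0.04587.
Darcy-Weisbach: ΔP = f(L/D)(ρV²/2) = 0.04587·(5.22/0.0125)·(1200·1.711²/2) = 0.04587·417.6·1757 = 3.366e+04 Pa.
ΔP = 3.366e+04 Pa = 0.337 bar.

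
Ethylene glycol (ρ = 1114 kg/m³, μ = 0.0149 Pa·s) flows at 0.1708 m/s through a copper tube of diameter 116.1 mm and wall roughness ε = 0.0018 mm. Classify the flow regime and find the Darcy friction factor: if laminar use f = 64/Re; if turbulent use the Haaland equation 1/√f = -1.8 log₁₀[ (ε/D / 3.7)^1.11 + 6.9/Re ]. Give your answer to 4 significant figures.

Re = ρVD/μ = 1114·0.1708·0.1161/0.0149 = 1483.
Re < 2300 → laminar, so f = 64/Re = 0.04317 (roughness is irrelevant in laminar flow).

f ≈ 0.04317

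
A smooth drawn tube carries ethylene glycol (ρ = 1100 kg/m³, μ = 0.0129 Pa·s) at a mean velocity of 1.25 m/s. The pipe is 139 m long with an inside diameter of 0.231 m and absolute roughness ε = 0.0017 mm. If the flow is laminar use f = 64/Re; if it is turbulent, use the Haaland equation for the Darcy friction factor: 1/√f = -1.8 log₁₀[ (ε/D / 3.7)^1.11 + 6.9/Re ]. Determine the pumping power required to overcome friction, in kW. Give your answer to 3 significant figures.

Reynolds number Re = ρVD/μ = 1100 · 1.25 · 0.231 / 0.0129 = 2.462e+04.
Re > 4000 → turbulent. Relative roughness ε/D = 1.7e-06/0.231 = 7.36e-06. Haaland: 1/√f = -1.8 log₁₀[(7.36e-06/3.7)^1.11 + 6.9/2.462e+04] = -1.8 log₁₀[4.69e-07 + 0.00028] = 6.393, so f = 0.02447.
Darcy-Weisbach: ΔP = f(L/D)(ρV²/2) = 0.02447·(139/0.231)·(1100·1.25²/2) = 0.02447·601.7·859.4 = 1.265e+04 Pa.
Q = V·A = 1.25·0.04191 = 0.05239 m³/s.
Pumping power P = QΔP = 0.05239·1.265e+04 = 662.8 W = 0.663 kW.

P ≈ 0.663 kW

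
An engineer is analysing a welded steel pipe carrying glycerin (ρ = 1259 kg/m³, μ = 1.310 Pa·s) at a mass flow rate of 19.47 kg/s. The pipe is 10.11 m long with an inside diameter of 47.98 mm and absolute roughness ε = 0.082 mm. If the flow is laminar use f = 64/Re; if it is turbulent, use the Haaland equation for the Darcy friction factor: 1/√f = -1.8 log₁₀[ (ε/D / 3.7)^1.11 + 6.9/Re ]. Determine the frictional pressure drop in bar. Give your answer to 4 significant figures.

ΔP ≈ 15.75 bar

A = πD²/4 = π(0.04798)²/4 = 0.001808 m²; mean velocity V = ṁ/(ρA) = 19.47/(1259 · 0.001808) = 8.553 m/s.
Reynolds number Re = ρVD/μ = 1259 · 8.553 · 0.04798 / 1.31 = 394.4.
Re < 2300 → laminar flow, so f = 64/Re = 64/394.4 = 0.1623 (the turbulent correlation is not needed).
Darcy-Weisbach: ΔP = f(L/D)(ρV²/2) = 0.1623·(10.11/0.04798)·(1259·8.553²/2) = 0.1623·210.7·4.605e+04 = 1.575e+06 Pa.
ΔP = 1.575e+06 Pa = 15.75 bar.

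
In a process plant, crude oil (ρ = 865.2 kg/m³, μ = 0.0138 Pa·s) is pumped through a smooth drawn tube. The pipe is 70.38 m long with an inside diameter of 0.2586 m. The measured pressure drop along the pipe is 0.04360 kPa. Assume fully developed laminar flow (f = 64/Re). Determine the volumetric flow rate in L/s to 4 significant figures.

Q ≈ 4.927 L/s

For laminar flow, f = 64/Re with Re = ρVD/μ, so Darcy-Weisbach reduces to ΔP = 32μLV/D². Solving for V: V = ΔP·D²/(32μL) = 43.6·(0.2586)²/(32·0.0138·70.38) = 0.09381 m/s.
Check: Re = ρVD/μ = 865.2·0.09381·0.2586/0.0138 = 1521 < 2300, so the laminar assumption holds.
Q = V·A = 0.09381·(π/4·0.2586²) = 0.004927 m³/s = 4.927 L/s.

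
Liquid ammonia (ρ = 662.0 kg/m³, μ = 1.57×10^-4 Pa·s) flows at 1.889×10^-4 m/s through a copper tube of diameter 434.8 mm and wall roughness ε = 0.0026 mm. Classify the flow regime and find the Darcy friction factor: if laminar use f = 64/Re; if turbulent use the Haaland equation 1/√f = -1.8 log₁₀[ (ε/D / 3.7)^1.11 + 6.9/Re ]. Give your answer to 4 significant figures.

Re = ρVD/μ = 662·0.0001889·0.4348/0.000157 = 346.3.
Re < 2300 → laminar, so f = 64/Re = 0.1848 (roughness is irrelevant in laminar flow).

f ≈ 0.1848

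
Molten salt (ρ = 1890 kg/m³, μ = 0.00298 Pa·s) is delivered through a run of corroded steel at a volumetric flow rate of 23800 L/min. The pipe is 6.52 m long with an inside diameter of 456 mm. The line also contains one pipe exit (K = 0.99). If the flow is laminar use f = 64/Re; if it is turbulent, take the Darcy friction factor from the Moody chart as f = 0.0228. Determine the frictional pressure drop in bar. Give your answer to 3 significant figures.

ΔP ≈ 0.0734 bar

Q = 23800 L/min = 23800/60000 = 0.3967 m³/s.
Cross-sectional area A = πD²/4 = π(0.456)²/4 = 0.1633 m²; mean velocity V = Q/A = 0.3967/0.1633 = 2.429 m/s.
Reynolds number Re = ρVD/μ = 1890 · 2.429 · 0.456 / 0.00298 = 7.025e+05.
Re > 4000 → turbulent; use the Moody-chart value f = 0.0228.
Total minor-loss coefficient ΣK = 1·0.99 = 0.99.
ΔP = [f·L/D + ΣK]·(ρV²/2) = [0.0228·6.52/0.456 + 0.99]·(1890·2.429²/2) = [0.326 + 0.99]·5575 = 7337 Pa.
ΔP = 7337 Pa = 0.0734 bar.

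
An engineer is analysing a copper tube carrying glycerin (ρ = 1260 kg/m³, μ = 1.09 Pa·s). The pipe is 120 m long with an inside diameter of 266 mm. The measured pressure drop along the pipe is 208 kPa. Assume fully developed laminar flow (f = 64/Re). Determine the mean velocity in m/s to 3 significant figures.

For laminar flow, f = 64/Re with Re = ρVD/μ, so Darcy-Weisbach reduces to ΔP = 32μLV/D². Solving for V: V = ΔP·D²/(32μL) = 2.08e+05·(0.266)²/(32·1.09·120) = 3.516 m/s.
Check: Re = ρVD/μ = 1260·3.516·0.266/1.09 = 1081 < 2300, so the laminar assumption holds.

V ≈ 3.52 m/s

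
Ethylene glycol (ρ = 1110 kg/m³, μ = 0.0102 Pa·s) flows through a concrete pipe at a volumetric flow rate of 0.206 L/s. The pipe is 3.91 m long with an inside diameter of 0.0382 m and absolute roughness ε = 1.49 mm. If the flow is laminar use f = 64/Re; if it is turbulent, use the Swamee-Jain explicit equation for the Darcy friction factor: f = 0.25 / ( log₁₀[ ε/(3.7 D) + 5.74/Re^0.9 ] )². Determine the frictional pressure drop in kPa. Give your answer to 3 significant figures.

ΔP ≈ 0.157 kPa

Q = 0.206 L/s = 0.206/1000 = 0.000206 m³/s.
Cross-sectional area A = πD²/4 = π(0.0382)²/4 = 0.001146 m²; mean velocity V = Q/A = 0.000206/0.001146 = 0.1797 m/s.
Reynolds number Re = ρVD/μ = 1110 · 0.1797 · 0.0382 / 0.0102 = 747.2.
Re < 2300 → laminar flow, so f = 64/Re = 64/747.2 = 0.08565 (the turbulent correlation is not needed).
Darcy-Weisbach: ΔP = f(L/D)(ρV²/2) = 0.08565·(3.91/0.0382)·(1110·0.1797²/2) = 0.08565·102.4·17.93 = 157.2 Pa.
ΔP = 157.2 Pa = 0.157 kPa.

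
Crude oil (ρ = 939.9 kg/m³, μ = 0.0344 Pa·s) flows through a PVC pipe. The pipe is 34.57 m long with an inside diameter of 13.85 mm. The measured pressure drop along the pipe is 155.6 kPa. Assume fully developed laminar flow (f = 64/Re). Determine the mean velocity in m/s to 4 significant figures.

For laminar flow, f = 64/Re with Re = ρVD/μ, so Darcy-Weisbach reduces to ΔP = 32μLV/D². Solving for V: V = ΔP·D²/(32μL) = 1.556e+05·(0.01385)²/(32·0.0344·34.57) = 0.7843 m/s.
Check: Re = ρVD/μ = 939.9·0.7843·0.01385/0.0344 = 296.8 < 2300, so the laminar assumption holds.

V ≈ 0.7843 m/s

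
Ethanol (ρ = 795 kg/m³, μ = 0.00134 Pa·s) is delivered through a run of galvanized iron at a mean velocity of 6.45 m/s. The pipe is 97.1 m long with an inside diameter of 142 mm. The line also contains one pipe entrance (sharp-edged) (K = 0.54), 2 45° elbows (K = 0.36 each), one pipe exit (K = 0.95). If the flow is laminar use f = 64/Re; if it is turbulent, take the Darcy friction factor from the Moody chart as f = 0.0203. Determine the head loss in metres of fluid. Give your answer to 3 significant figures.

Reynolds number Re = ρVD/μ = 795 · 6.45 · 0.142 / 0.00134 = 5.434e+05.
Re > 4000 → turbulent; use the Moody-chart value f = 0.0203.
Total minor-loss coefficient ΣK = 1·0.54 + 2·0.36 + 1·0.95 = 2.21.
ΔP = [f·L/D + ΣK]·(ρV²/2) = [0.0203·97.1/0.142 + 2.21]·(795·6.45²/2) = [13.88 + 2.21]·1.654e+04 = 2.661e+05 Pa.
Head loss h_f = ΔP/(ρg) = 2.661e+05/(795·9.81) = 34.1 m.

h_f ≈ 34.1 m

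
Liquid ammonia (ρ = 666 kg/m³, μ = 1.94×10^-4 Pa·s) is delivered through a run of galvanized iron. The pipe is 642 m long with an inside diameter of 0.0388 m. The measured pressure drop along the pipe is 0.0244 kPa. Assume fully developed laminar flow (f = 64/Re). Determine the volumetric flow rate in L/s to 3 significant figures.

For laminar flow, f = 64/Re with Re = ρVD/μ, so Darcy-Weisbach reduces to ΔP = 32μLV/D². Solving for V: V = ΔP·D²/(32μL) = 24.4·(0.0388)²/(32·0.000194·642) = 0.009217 m/s.
Check: Re = ρVD/μ = 666·0.009217·0.0388/0.000194 = 1228 < 2300, so the laminar assumption holds.
Q = V·A = 0.009217·(π/4·0.0388²) = 1.09e-05 m³/s = 0.0109 L/s.

Q ≈ 0.0109 L/s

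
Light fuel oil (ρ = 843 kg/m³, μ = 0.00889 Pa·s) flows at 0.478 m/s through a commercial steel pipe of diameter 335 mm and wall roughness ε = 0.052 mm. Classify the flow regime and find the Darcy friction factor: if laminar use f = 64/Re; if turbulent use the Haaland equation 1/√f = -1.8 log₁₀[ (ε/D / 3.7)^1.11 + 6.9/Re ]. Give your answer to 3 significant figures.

f ≈ 0.0278

Re = ρVD/μ = 843·0.478·0.335/0.00889 = 1.518e+04.
Re > 4000 → turbulent. ε/D = 5.2e-05/0.335 = 0.000155; Haaland: 1/√f = -1.8 log₁₀[1.38e-05 + 0.000454] = 5.993, so f = 0.02784.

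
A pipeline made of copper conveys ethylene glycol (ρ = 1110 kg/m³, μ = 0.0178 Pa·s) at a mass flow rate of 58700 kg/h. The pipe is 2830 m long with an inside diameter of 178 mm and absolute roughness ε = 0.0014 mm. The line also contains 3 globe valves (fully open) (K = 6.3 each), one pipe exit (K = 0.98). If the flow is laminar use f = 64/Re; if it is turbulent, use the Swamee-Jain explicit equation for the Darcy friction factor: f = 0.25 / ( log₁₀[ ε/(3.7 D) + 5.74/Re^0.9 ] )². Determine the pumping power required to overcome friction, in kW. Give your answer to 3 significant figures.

ṁ = 58700 kg/h = 58700/3600 = 16.31 kg/s.
A = πD²/4 = π(0.178)²/4 = 0.02488 m²; mean velocity V = ṁ/(ρA) = 16.31/(1110 · 0.02488) = 0.5903 m/s.
Reynolds number Re = ρVD/μ = 1110 · 0.5903 · 0.178 / 0.0178 = 6552.
Re > 4000 → turbulent. Relative roughness ε/D = 1.4e-06/0.178 = 7.87e-06. Swamee-Jain: f = 0.25/(log₁₀[7.87e-06/3.7 + 5.74/6552^0.9])² = 0.25/(log₁₀[2.13e-06 + 0.00211])² = 0.25/(-2.675)² = 0.03493.
Total minor-loss coefficient ΣK = 3·6.3 + 1·0.98 = 19.9.
ΔP = [f·L/D + ΣK]·(ρV²/2) = [0.03493·2830/0.178 + 19.9]·(1110·0.5903²/2) = [555.3 + 19.9]·193.4 = 1.112e+05 Pa.
Q = ṁ/ρ = 16.31/1110 = 0.01469 m³/s.
Pumping power P = QΔP = 0.01469·1.112e+05 = 1634 W = 1.63 kW.

P ≈ 1.63 kW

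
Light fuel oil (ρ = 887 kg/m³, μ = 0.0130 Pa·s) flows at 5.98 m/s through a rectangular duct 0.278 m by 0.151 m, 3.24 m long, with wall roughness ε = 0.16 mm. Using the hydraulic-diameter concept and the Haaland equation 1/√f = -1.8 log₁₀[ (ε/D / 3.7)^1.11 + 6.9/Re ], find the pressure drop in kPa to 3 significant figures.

ΔP ≈ 5.73 kPa

Hydraulic diameter D_h = 4A/P = 4·(0.278·0.151)/(2·(0.278+0.151)) = 0.1679/0.858 = 0.1957 m.
Re = ρVD_h/μ = 887·5.98·0.1957/0.013 = 7.985e+04.
ε/D_h = 0.00016/0.1957 = 0.000818; Haaland gives 1/√f = -1.8 log₁₀[8.75e-05+8.64e-05] = 6.767, so f = 0.02184.
ΔP = f(L/D_h)(ρV²/2) = 0.02184·3.24/0.1957·1.586e+04 = 5734 Pa.
ΔP = 5.73 kPa.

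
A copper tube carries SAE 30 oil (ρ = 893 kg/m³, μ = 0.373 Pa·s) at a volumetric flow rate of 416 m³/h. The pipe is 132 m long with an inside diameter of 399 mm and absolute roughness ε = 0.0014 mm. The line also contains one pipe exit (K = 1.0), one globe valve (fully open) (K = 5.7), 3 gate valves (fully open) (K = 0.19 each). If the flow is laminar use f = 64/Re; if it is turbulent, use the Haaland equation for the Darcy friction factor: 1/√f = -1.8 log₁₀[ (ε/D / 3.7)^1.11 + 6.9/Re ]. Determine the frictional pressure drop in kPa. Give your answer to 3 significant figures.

ΔP ≈ 11.9 kPa

Q = 416 m³/h = 416/3600 = 0.1156 m³/s.
Cross-sectional area A = πD²/4 = π(0.399)²/4 = 0.125 m²; mean velocity V = Q/A = 0.1156/0.125 = 0.9242 m/s.
Reynolds number Re = ρVD/μ = 893 · 0.9242 · 0.399 / 0.373 = 882.8.
Re < 2300 → laminar flow, so f = 64/Re = 64/882.8 = 0.0725 (the turbulent correlation is not needed).
Total minor-loss coefficient ΣK = 1·1 + 1·5.7 + 3·0.19 = 7.27.
ΔP = [f·L/D + ΣK]·(ρV²/2) = [0.0725·132/0.399 + 7.27]·(893·0.9242²/2) = [23.98 + 7.27]·381.4 = 1.192e+04 Pa.
ΔP = 1.192e+04 Pa = 11.9 kPa.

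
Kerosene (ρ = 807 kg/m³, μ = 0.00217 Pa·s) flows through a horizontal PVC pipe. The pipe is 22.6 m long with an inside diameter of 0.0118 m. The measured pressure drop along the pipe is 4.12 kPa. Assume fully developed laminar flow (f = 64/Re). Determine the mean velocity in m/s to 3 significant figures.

V ≈ 0.366 m/s

For laminar flow, f = 64/Re with Re = ρVD/μ, so Darcy-Weisbach reduces to ΔP = 32μLV/D². Solving for V: V = ΔP·D²/(32μL) = 4120·(0.0118)²/(32·0.00217·22.6) = 0.3655 m/s.
Check: Re = ρVD/μ = 807·0.3655·0.0118/0.00217 = 1604 < 2300, so the laminar assumption holds.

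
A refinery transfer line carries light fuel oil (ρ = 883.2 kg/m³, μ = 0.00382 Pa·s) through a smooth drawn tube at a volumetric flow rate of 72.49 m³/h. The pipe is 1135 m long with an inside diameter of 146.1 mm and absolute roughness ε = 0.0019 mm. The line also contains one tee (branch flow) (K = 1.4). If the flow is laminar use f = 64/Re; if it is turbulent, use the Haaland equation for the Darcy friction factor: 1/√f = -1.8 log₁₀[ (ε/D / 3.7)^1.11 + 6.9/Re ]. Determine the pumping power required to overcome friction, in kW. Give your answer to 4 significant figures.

P ≈ 2.185 kW

Q = 72.49 m³/h = 72.49/3600 = 0.02014 m³/s.
Cross-sectional area A = πD²/4 = π(0.1461)²/4 = 0.01676 m²; mean velocity V = Q/A = 0.02014/0.01676 = 1.201 m/s.
Reynolds number Re = ρVD/μ = 883.2 · 1.201 · 0.1461 / 0.00382 = 4.057e+04.
Re > 4000 → turbulent. Relative roughness ε/D = 1.9e-06/0.1461 = 1.3e-05. Haaland: 1/√f = -1.8 log₁₀[(1.3e-05/3.7)^1.11 + 6.9/4.057e+04] = -1.8 log₁₀[8.83e-07 + 0.00017] = 6.781, so f = 0.02175.
Total minor-loss coefficient ΣK = 1·1.4 = 1.4.
ΔP = [f·L/D + ΣK]·(ρV²/2) = [0.02175·1135/0.1461 + 1.4]·(883.2·1.201²/2) = [169 + 1.4]·637.1 = 1.085e+05 Pa.
Pumping power P = QΔP = 0.02014·1.085e+05 = 2185.4 W = 2.185 kW.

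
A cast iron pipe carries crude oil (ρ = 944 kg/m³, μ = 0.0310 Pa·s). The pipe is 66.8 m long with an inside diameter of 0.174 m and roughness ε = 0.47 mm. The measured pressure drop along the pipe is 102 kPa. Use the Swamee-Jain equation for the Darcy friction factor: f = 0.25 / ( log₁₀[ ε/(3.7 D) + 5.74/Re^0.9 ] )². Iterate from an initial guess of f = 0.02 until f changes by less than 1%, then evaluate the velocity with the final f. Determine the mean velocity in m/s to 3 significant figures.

Rearranging Darcy-Weisbach: V = √(2·ΔP·D/(f·L·ρ)). With ε/D = 0.00047/0.174 = 0.0027, iterate starting from f = 0.02:
  f = 0.02 → V = √(2·1.02e+05·0.174/(0.02·66.8·944)) = 5.305 m/s; Re = ρVD/μ = 2.811e+04; f → 0.03001
  f = 0.03001 → V = 4.331 m/s; Re = 2.295e+04; f → 0.03078
  f = 0.03078 → V = 4.276 m/s; Re = 2.266e+04; f → 0.03083
Converged (Δf/f < 1%). With the final f = 0.03083: V = √(2·1.02e+05·0.174/(0.03083·66.8·944)) = 4.273 m/s.

V ≈ 4.27 m/s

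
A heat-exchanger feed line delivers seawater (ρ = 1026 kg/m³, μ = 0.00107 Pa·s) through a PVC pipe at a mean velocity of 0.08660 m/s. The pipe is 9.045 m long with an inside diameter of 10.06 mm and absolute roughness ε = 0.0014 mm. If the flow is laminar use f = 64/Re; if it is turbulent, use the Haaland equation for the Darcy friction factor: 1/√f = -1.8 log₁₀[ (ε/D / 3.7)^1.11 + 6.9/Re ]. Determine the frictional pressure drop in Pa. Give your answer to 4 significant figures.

Reynolds number Re = ρVD/μ = 1026 · 0.0866 · 0.01006 / 0.00107 = 835.4.
Re < 2300 → laminar flow, so f = 64/Re = 64/835.4 = 0.07661 (the turbulent correlation is not needed).
Darcy-Weisbach: ΔP = f(L/D)(ρV²/2) = 0.07661·(9.045/0.01006)·(1026·0.0866²/2) = 0.07661·899.1·3.847 = 265 Pa.

ΔP ≈ 265.0 Pa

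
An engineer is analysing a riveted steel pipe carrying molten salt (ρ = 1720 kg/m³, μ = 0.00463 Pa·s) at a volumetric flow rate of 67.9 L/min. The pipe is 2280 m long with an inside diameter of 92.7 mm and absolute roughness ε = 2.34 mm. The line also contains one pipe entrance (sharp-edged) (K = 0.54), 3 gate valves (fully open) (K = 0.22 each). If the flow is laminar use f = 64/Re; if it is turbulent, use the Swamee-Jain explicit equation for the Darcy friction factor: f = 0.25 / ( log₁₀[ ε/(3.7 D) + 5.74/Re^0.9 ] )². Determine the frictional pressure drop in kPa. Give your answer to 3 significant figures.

ΔP ≈ 35.9 kPa

Q = 67.9 L/min = 67.9/60000 = 0.001132 m³/s.
Cross-sectional area A = πD²/4 = π(0.0927)²/4 = 0.006749 m²; mean velocity V = Q/A = 0.001132/0.006749 = 0.1677 m/s.
Reynolds number Re = ρVD/μ = 1720 · 0.1677 · 0.0927 / 0.00463 = 5774.
Re > 4000 → turbulent. Relative roughness ε/D = 0.00234/0.0927 = 0.0252. Swamee-Jain: f = 0.25/(log₁₀[0.0252/3.7 + 5.74/5774^0.9])² = 0.25/(log₁₀[0.00682 + 0.00236])² = 0.25/(-2.037)² = 0.06026.
Total minor-loss coefficient ΣK = 1·0.54 + 3·0.22 = 1.2.
ΔP = [f·L/D + ΣK]·(ρV²/2) = [0.06026·2280/0.0927 + 1.2]·(1720·0.1677²/2) = [1482 + 1.2]·24.18 = 3.586e+04 Pa.
ΔP = 3.586e+04 Pa = 35.9 kPa.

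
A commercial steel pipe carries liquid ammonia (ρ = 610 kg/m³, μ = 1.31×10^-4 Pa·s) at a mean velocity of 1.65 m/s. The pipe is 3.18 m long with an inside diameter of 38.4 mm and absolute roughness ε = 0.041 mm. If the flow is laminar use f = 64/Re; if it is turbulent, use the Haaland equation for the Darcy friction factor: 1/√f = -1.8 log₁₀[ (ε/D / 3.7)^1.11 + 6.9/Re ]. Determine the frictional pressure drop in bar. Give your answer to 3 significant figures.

ΔP ≈ 0.0143 bar

Reynolds number Re = ρVD/μ = 610 · 1.65 · 0.0384 / 0.000131 = 2.95e+05.
Re > 4000 → turbulent. Relative roughness ε/D = 4.1e-05/0.0384 = 0.00107. Haaland: 1/√f = -1.8 log₁₀[(0.00107/3.7)^1.11 + 6.9/2.95e+05] = -1.8 log₁₀[0.000118 + 2.34e-05] = 6.931, so f = 0.02082.
Darcy-Weisbach: ΔP = f(L/D)(ρV²/2) = 0.02082·(3.18/0.0384)·(610·1.65²/2) = 0.02082·82.81·830.4 = 1432 Pa.
ΔP = 1432 Pa = 0.0143 bar.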